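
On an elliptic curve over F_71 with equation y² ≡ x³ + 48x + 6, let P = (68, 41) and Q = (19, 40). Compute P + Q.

(44, 16)

(68, 41) + (19, 40). λ = (40 - 41)/(19 - 68) ≡ 70/22 mod 71. 22⁻¹ ≡ 42 (mod 71), so λ ≡ 29.
  x = λ² - 68 - 19 = 841 - 87 ≡ 44; y = λ·(68 - 44) - 41 ≡ 16. → (44, 16)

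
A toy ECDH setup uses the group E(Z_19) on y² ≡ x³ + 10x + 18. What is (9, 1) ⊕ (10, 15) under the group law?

(6, 3)

(9, 1) + (10, 15). λ = (15 - 1)/(10 - 9) ≡ 14/1 mod 19. 1⁻¹ ≡ 1 (mod 19), so λ ≡ 14.
  x = λ² - 9 - 10 = 196 - 19 ≡ 6; y = λ·(9 - 6) - 1 ≡ 3. → (6, 3)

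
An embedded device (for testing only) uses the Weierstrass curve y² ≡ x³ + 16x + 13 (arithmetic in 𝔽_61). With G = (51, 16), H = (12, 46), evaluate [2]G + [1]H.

(59, 20)

First 2G:
Repeated addition: build up to 2G.
2G: tangent at (51, 16): λ = (3·51² + 16)/(2·16) ≡ 11/32. 32⁻¹ ≡ 21 (mod 61) since 32·21 = 672 ≡ 1, so λ ≡ 11·21 ≡ 48.
  x = λ² - 51 - 51 = 2304 - 102 ≡ 6; y = λ·(51 - 6) - 16 ≡ 9. → (6, 9)
2G = (6, 9).
Finally 2G + H:
(6, 9) + (12, 46). λ = (46 - 9)/(12 - 6) ≡ 37/6 mod 61. 6⁻¹ ≡ 51 (mod 61), so λ ≡ 57.
  x = λ² - 6 - 12 = 3249 - 18 ≡ 59; y = λ·(6 - 59) - 9 ≡ 20. → (59, 20)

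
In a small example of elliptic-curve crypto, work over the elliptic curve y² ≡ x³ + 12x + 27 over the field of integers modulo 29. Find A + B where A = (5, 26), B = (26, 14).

(5, 26) + (26, 14). λ = (14 - 26)/(26 - 5) ≡ 17/21 mod 29. 21⁻¹ ≡ 18 (mod 29), so λ ≡ 16.
  x = λ² - 5 - 26 = 256 - 31 ≡ 22; y = λ·(5 - 22) - 26 ≡ 21. → (22, 21)

(22, 21)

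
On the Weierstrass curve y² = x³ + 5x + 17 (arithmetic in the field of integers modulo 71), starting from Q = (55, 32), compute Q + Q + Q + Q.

Double-and-add on 4 = (100)₂. Start with Q = (55, 32) for the leading 1-bit.
double: tangent at (55, 32): λ = (3·55² + 5)/(2·32) ≡ 63/64. 64⁻¹ ≡ 10 (mod 71) since 64·10 = 640 ≡ 1, so λ ≡ 63·10 ≡ 62.
  x = λ² - 55 - 55 = 3844 - 110 ≡ 42; y = λ·(55 - 42) - 32 ≡ 64. → (42, 64)
double: tangent at (42, 64): λ = (3·42² + 5)/(2·64) ≡ 43/57. 57⁻¹ ≡ 5 (mod 71) since 57·5 = 285 ≡ 1, so λ ≡ 43·5 ≡ 2.
  x = λ² - 42 - 42 = 4 - 84 ≡ 62; y = λ·(42 - 62) - 64 ≡ 38. → (62, 38)

(62, 38)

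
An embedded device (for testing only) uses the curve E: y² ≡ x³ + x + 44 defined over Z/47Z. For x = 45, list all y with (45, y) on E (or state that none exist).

9, 38

x³ + 1x + 44 = 91214 ≡ 34 (mod 47).
Square roots of 34 mod 47: 9 and 38 (since 9² = 81 ≡ 34).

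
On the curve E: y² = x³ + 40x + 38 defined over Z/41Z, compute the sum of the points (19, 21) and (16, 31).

(8, 38)

(19, 21) + (16, 31). λ = (31 - 21)/(16 - 19) ≡ 10/38 mod 41. 38⁻¹ ≡ 27 (mod 41) since 38·27 = 1026 ≡ 1, so λ ≡ 24.
  x = λ² - 19 - 16 = 576 - 35 ≡ 8; y = λ·(19 - 8) - 21 ≡ 38. → (8, 38)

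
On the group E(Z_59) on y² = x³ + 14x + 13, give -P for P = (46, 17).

-(46, 17) = (46, -17 mod 59) = (46, 42).

(46, 42)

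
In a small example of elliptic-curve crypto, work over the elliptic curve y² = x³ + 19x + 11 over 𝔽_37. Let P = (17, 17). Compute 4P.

Repeated addition: build up to 4P.
2P: tangent at (17, 17): λ = (3·17² + 19)/(2·17) ≡ 35/34. 34⁻¹ ≡ 12 (mod 37) since 34·12 = 408 ≡ 1, so λ ≡ 35·12 ≡ 13.
  x = λ² - 17 - 17 = 169 - 34 ≡ 24; y = λ·(17 - 24) - 17 ≡ 3. → (24, 3)
3P: (24, 3) + (17, 17). λ = (17 - 3)/(17 - 24) ≡ 14/30 mod 37. 30⁻¹ ≡ 21 (mod 37), so λ ≡ 35.
  x = λ² - 24 - 17 = 1225 - 41 ≡ 0; y = λ·(24 - 0) - 3 ≡ 23. → (0, 23)
4P: (0, 23) + (17, 17). λ = (17 - 23)/(17 - 0) ≡ 31/17 mod 37. 17⁻¹ ≡ 24 (mod 37), so λ ≡ 4.
  x = λ² - 0 - 17 = 16 - 17 ≡ 36; y = λ·(0 - 36) - 23 ≡ 18. → (36, 18)

(36, 18)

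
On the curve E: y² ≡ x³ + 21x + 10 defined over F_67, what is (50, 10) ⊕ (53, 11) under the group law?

(50, 10) + (53, 11). λ = (11 - 10)/(53 - 50) ≡ 1/3 mod 67. 3⁻¹ ≡ 45 (mod 67), so λ ≡ 45.
  x = λ² - 50 - 53 = 2025 - 103 ≡ 46; y = λ·(50 - 46) - 10 ≡ 36. → (46, 36)

(46, 36)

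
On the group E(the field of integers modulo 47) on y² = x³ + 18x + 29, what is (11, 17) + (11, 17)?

tangent at (11, 17): λ = (3·11² + 18)/(2·17) ≡ 5/34. 34⁻¹ ≡ 18 (mod 47) since 34·18 = 612 ≡ 1, so λ ≡ 5·18 ≡ 43.
  x = λ² - 11 - 11 = 1849 - 22 ≡ 41; y = λ·(11 - 41) - 17 ≡ 9. → (41, 9)

(41, 9)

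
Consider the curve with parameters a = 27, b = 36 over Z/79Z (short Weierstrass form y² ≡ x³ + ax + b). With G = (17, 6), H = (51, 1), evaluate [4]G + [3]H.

(66, 75)

First 4G:
Repeated addition: build up to 4G.
2G: tangent at (17, 6): λ = (3·17² + 27)/(2·6) ≡ 25/12. 12⁻¹ ≡ 33 (mod 79) since 12·33 = 396 ≡ 1, so λ ≡ 25·33 ≡ 35.
  x = λ² - 17 - 17 = 1225 - 34 ≡ 6; y = λ·(17 - 6) - 6 ≡ 63. → (6, 63)
3G: (6, 63) + (17, 6). λ = (6 - 63)/(17 - 6) ≡ 22/11 mod 79. 11⁻¹ ≡ 36 (mod 79), so λ ≡ 2.
  x = λ² - 6 - 17 = 4 - 23 ≡ 60; y = λ·(6 - 60) - 63 ≡ 66. → (60, 66)
4G: (60, 66) + (17, 6). λ = (6 - 66)/(17 - 60) ≡ 19/36 mod 79. 36⁻¹ ≡ 11 (mod 79) since 36·11 = 396 ≡ 1, so λ ≡ 51.
  x = λ² - 60 - 17 = 2601 - 77 ≡ 75; y = λ·(60 - 75) - 66 ≡ 38. → (75, 38)
4G = (75, 38).
Next 3H:
Repeated addition: build up to 3H.
2H: tangent at (51, 1): λ = (3·51² + 27)/(2·1) ≡ 9/2. 2⁻¹ ≡ 40 (mod 79), so λ ≡ 9·40 ≡ 44.
  x = λ² - 51 - 51 = 1936 - 102 ≡ 17; y = λ·(51 - 17) - 1 ≡ 73. → (17, 73)
3H: (17, 73) + (51, 1). λ = (1 - 73)/(51 - 17) ≡ 7/34 mod 79. 34⁻¹ ≡ 7 (mod 79) since 34·7 = 238 ≡ 1, so λ ≡ 49.
  x = λ² - 17 - 51 = 2401 - 68 ≡ 42; y = λ·(17 - 42) - 73 ≡ 45. → (42, 45)
3H = (42, 45).
Finally 4G + 3H:
(75, 38) + (42, 45). λ = (45 - 38)/(42 - 75) ≡ 7/46 mod 79. 46⁻¹ ≡ 67 (mod 79), so λ ≡ 74.
  x = λ² - 75 - 42 = 5476 - 117 ≡ 66; y = λ·(75 - 66) - 38 ≡ 75. → (66, 75)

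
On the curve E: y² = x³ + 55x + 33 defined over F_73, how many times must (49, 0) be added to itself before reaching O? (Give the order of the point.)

2

2P: (49, 0) + (49, 0): same x and y₁ ≡ -y₂, so the sum is O.
2P = O, so the order is 2.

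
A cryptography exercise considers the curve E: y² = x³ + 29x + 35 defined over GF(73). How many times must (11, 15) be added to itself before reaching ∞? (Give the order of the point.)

5

2P: tangent at (11, 15): λ = (3·11² + 29)/(2·15) ≡ 27/30. 30⁻¹ ≡ 56 (mod 73), so λ ≡ 27·56 ≡ 52.
  x = λ² - 11 - 11 = 2704 - 22 ≡ 54; y = λ·(11 - 54) - 15 ≡ 12. → (54, 12)
3P: (54, 12) + (11, 15). λ = (15 - 12)/(11 - 54) ≡ 3/30 mod 73. 30⁻¹ ≡ 56 (mod 73), so λ ≡ 22.
  x = λ² - 54 - 11 = 484 - 65 ≡ 54; y = λ·(54 - 54) - 12 ≡ 61. → (54, 61)
4P: (54, 61) + (11, 15). λ = (15 - 61)/(11 - 54) ≡ 27/30 mod 73. 30⁻¹ ≡ 56 (mod 73), so λ ≡ 52.
  x = λ² - 54 - 11 = 2704 - 65 ≡ 11; y = λ·(54 - 11) - 61 ≡ 58. → (11, 58)
5P: (11, 58) + (11, 15): same x and y₁ ≡ -y₂, so the sum is ∞.
5P = ∞, so the order is 5.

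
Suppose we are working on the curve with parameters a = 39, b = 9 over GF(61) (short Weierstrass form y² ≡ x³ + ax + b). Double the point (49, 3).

tangent at (49, 3): λ = (3·49² + 39)/(2·3) ≡ 44/6. 6⁻¹ ≡ 51 (mod 61), so λ ≡ 44·51 ≡ 48.
  x = λ² - 49 - 49 = 2304 - 98 ≡ 10; y = λ·(49 - 10) - 3 ≡ 39. → (10, 39)

(10, 39)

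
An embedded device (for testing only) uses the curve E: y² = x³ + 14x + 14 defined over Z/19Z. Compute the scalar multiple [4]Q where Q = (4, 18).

Repeated addition: build up to 4Q.
2Q: tangent at (4, 18): λ = (3·4² + 14)/(2·18) ≡ 5/17. 17⁻¹ ≡ 9 (mod 19), so λ ≡ 5·9 ≡ 7.
  x = λ² - 4 - 4 = 49 - 8 ≡ 3; y = λ·(4 - 3) - 18 ≡ 8. → (3, 8)
3Q: (3, 8) + (4, 18). λ = (18 - 8)/(4 - 3) ≡ 10/1 mod 19. 1⁻¹ ≡ 1 (mod 19), so λ ≡ 10.
  x = λ² - 3 - 4 = 100 - 7 ≡ 17; y = λ·(3 - 17) - 8 ≡ 4. → (17, 4)
4Q: (17, 4) + (4, 18). λ = (18 - 4)/(4 - 17) ≡ 14/6 mod 19. 6⁻¹ ≡ 16 (mod 19) since 6·16 = 96 ≡ 1, so λ ≡ 15.
  x = λ² - 17 - 4 = 225 - 21 ≡ 14; y = λ·(17 - 14) - 4 ≡ 3. → (14, 3)

(14, 3)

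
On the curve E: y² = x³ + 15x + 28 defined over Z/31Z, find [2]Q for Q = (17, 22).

tangent at (17, 22): λ = (3·17² + 15)/(2·22) ≡ 14/13. 13⁻¹ ≡ 12 (mod 31), so λ ≡ 14·12 ≡ 13.
  x = λ² - 17 - 17 = 169 - 34 ≡ 11; y = λ·(17 - 11) - 22 ≡ 25. → (11, 25)

(11, 25)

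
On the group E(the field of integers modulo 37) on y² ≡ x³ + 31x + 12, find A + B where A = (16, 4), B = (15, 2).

(10, 8)

(16, 4) + (15, 2). λ = (2 - 4)/(15 - 16) ≡ 35/36 mod 37. 36⁻¹ ≡ 36 (mod 37) since 36·36 = 1296 ≡ 1, so λ ≡ 2.
  x = λ² - 16 - 15 = 4 - 31 ≡ 10; y = λ·(16 - 10) - 4 ≡ 8. → (10, 8)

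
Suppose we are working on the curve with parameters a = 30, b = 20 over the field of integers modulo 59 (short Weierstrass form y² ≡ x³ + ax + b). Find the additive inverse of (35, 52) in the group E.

(35, 7)

-(35, 52) = (35, -52 mod 59) = (35, 7).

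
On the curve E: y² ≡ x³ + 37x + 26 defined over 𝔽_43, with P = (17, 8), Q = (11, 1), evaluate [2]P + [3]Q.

First 2P:
Repeated addition: build up to 2P.
2P: tangent at (17, 8): λ = (3·17² + 37)/(2·8) ≡ 1/16. 16⁻¹ ≡ 35 (mod 43), so λ ≡ 1·35 ≡ 35.
  x = λ² - 17 - 17 = 1225 - 34 ≡ 30; y = λ·(17 - 30) - 8 ≡ 10. → (30, 10)
2P = (30, 10).
Next 3Q:
Repeated addition: build up to 3Q.
2Q: tangent at (11, 1): λ = (3·11² + 37)/(2·1) ≡ 13/2. 2⁻¹ ≡ 22 (mod 43), so λ ≡ 13·22 ≡ 28.
  x = λ² - 11 - 11 = 784 - 22 ≡ 31; y = λ·(11 - 31) - 1 ≡ 41. → (31, 41)
3Q: (31, 41) + (11, 1). λ = (1 - 41)/(11 - 31) ≡ 3/23 mod 43. 23⁻¹ ≡ 15 (mod 43) since 23·15 = 345 ≡ 1, so λ ≡ 2.
  x = λ² - 31 - 11 = 4 - 42 ≡ 5; y = λ·(31 - 5) - 41 ≡ 11. → (5, 11)
3Q = (5, 11).
Finally 2P + 3Q:
(30, 10) + (5, 11). λ = (11 - 10)/(5 - 30) ≡ 1/18 mod 43. 18⁻¹ ≡ 12 (mod 43), so λ ≡ 12.
  x = λ² - 30 - 5 = 144 - 35 ≡ 23; y = λ·(30 - 23) - 10 ≡ 31. → (23, 31)

(23, 31)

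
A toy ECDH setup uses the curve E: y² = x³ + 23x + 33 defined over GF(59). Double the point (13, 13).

(9, 5)

tangent at (13, 13): λ = (3·13² + 23)/(2·13) ≡ 58/26. 26⁻¹ ≡ 25 (mod 59), so λ ≡ 58·25 ≡ 34.
  x = λ² - 13 - 13 = 1156 - 26 ≡ 9; y = λ·(13 - 9) - 13 ≡ 5. → (9, 5)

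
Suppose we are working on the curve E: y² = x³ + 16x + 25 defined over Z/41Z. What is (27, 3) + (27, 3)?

tangent at (27, 3): λ = (3·27² + 16)/(2·3) ≡ 30/6. 6⁻¹ ≡ 7 (mod 41) since 6·7 = 42 ≡ 1, so λ ≡ 30·7 ≡ 5.
  x = λ² - 27 - 27 = 25 - 54 ≡ 12; y = λ·(27 - 12) - 3 ≡ 31. → (12, 31)

(12, 31)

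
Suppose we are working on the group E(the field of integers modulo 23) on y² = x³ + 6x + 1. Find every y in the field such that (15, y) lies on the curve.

4, 19

x³ + 6x + 1 = 3466 ≡ 16 (mod 23).
Square roots of 16 mod 23: 4 and 19 (since 4² = 16 ≡ 16).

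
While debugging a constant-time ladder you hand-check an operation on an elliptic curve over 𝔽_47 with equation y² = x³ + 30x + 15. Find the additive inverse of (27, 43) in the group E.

(27, 4)

-(27, 43) = (27, -43 mod 47) = (27, 4).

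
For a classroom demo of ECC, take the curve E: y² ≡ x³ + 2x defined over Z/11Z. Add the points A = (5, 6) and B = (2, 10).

(7, 4)

(5, 6) + (2, 10). λ = (10 - 6)/(2 - 5) ≡ 4/8 mod 11. 8⁻¹ ≡ 7 (mod 11), so λ ≡ 6.
  x = λ² - 5 - 2 = 36 - 7 ≡ 7; y = λ·(5 - 7) - 6 ≡ 4. → (7, 4)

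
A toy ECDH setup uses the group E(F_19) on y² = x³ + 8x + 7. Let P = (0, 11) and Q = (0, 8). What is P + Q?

O

The two points share x = 0 and their y-coordinates satisfy 11 + 8 ≡ 0 (mod 19), so they are inverses. Their sum is ∞.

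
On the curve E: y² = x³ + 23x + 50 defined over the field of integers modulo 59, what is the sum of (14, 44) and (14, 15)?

The two points share x = 14 and their y-coordinates satisfy 44 + 15 ≡ 0 (mod 59), so they are inverses. Their sum is ∞.

O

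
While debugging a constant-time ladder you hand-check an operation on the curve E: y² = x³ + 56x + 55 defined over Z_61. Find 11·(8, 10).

(7, 27)

Write G = (8, 10).
Double-and-add on 11 = (1011)₂. Start with G = (8, 10) for the leading 1-bit.
double: tangent at (8, 10): λ = (3·8² + 56)/(2·10) ≡ 4/20. 20⁻¹ ≡ 58 (mod 61) since 20·58 = 1160 ≡ 1, so λ ≡ 4·58 ≡ 49.
  x = λ² - 8 - 8 = 2401 - 16 ≡ 6; y = λ·(8 - 6) - 10 ≡ 27. → (6, 27)
double: tangent at (6, 27): λ = (3·6² + 56)/(2·27) ≡ 42/54. 54⁻¹ ≡ 26 (mod 61), so λ ≡ 42·26 ≡ 55.
  x = λ² - 6 - 6 = 3025 - 12 ≡ 24; y = λ·(6 - 24) - 27 ≡ 20. → (24, 20)
add G: (24, 20) + (8, 10). λ = (10 - 20)/(8 - 24) ≡ 51/45 mod 61. 45⁻¹ ≡ 19 (mod 61), so λ ≡ 54.
  x = λ² - 24 - 8 = 2916 - 32 ≡ 17; y = λ·(24 - 17) - 20 ≡ 53. → (17, 53)
double: tangent at (17, 53): λ = (3·17² + 56)/(2·53) ≡ 8/45. 45⁻¹ ≡ 19 (mod 61) since 45·19 = 855 ≡ 1, so λ ≡ 8·19 ≡ 30.
  x = λ² - 17 - 17 = 900 - 34 ≡ 12; y = λ·(17 - 12) - 53 ≡ 36. → (12, 36)
add G: (12, 36) + (8, 10). λ = (10 - 36)/(8 - 12) ≡ 35/57 mod 61. 57⁻¹ ≡ 15 (mod 61), so λ ≡ 37.
  x = λ² - 12 - 8 = 1369 - 20 ≡ 7; y = λ·(12 - 7) - 36 ≡ 27. → (7, 27)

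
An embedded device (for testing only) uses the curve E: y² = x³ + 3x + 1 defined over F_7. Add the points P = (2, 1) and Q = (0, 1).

(2, 1) + (0, 1). λ = (1 - 1)/(0 - 2) ≡ 0/5 mod 7. 5⁻¹ ≡ 3 (mod 7), so λ ≡ 0.
  x = λ² - 2 - 0 = 0 - 2 ≡ 5; y = λ·(2 - 5) - 1 ≡ 6. → (5, 6)

(5, 6)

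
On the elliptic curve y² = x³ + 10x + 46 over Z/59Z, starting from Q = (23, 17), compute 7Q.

(58, 25)

Double-and-add on 7 = (111)₂. Start with Q = (23, 17) for the leading 1-bit.
double: tangent at (23, 17): λ = (3·23² + 10)/(2·17) ≡ 4/34. 34⁻¹ ≡ 33 (mod 59) since 34·33 = 1122 ≡ 1, so λ ≡ 4·33 ≡ 14.
  x = λ² - 23 - 23 = 196 - 46 ≡ 32; y = λ·(23 - 32) - 17 ≡ 34. → (32, 34)
add Q: (32, 34) + (23, 17). λ = (17 - 34)/(23 - 32) ≡ 42/50 mod 59. 50⁻¹ ≡ 13 (mod 59), so λ ≡ 15.
  x = λ² - 32 - 23 = 225 - 55 ≡ 52; y = λ·(32 - 52) - 34 ≡ 20. → (52, 20)
double: tangent at (52, 20): λ = (3·52² + 10)/(2·20) ≡ 39/40. 40⁻¹ ≡ 31 (mod 59) since 40·31 = 1240 ≡ 1, so λ ≡ 39·31 ≡ 29.
  x = λ² - 52 - 52 = 841 - 104 ≡ 29; y = λ·(52 - 29) - 20 ≡ 57. → (29, 57)
add Q: (29, 57) + (23, 17). λ = (17 - 57)/(23 - 29) ≡ 19/53 mod 59. 53⁻¹ ≡ 49 (mod 59), so λ ≡ 46.
  x = λ² - 29 - 23 = 2116 - 52 ≡ 58; y = λ·(29 - 58) - 57 ≡ 25. → (58, 25)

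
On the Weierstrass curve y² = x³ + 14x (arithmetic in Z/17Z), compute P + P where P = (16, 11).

tangent at (16, 11): λ = (3·16² + 14)/(2·11) ≡ 0/5. 5⁻¹ ≡ 7 (mod 17) since 5·7 = 35 ≡ 1, so λ ≡ 0·7 ≡ 0.
  x = λ² - 16 - 16 = 0 - 32 ≡ 2; y = λ·(16 - 2) - 11 ≡ 6. → (2, 6)

(2, 6)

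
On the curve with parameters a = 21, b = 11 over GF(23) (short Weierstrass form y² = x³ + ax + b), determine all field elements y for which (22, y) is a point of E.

9, 14

x³ + 21x + 11 = 11121 ≡ 12 (mod 23).
Square roots of 12 mod 23: 9 and 14 (since 9² = 81 ≡ 12).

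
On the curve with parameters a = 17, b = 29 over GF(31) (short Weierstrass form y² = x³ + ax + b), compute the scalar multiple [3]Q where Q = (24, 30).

(12, 15)

Repeated addition: build up to 3Q.
2Q: tangent at (24, 30): λ = (3·24² + 17)/(2·30) ≡ 9/29. 29⁻¹ ≡ 15 (mod 31), so λ ≡ 9·15 ≡ 11.
  x = λ² - 24 - 24 = 121 - 48 ≡ 11; y = λ·(24 - 11) - 30 ≡ 20. → (11, 20)
3Q: (11, 20) + (24, 30). λ = (30 - 20)/(24 - 11) ≡ 10/13 mod 31. 13⁻¹ ≡ 12 (mod 31) since 13·12 = 156 ≡ 1, so λ ≡ 27.
  x = λ² - 11 - 24 = 729 - 35 ≡ 12; y = λ·(11 - 12) - 20 ≡ 15. → (12, 15)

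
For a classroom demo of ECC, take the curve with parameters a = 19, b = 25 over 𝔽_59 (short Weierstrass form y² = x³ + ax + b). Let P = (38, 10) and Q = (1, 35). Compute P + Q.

(38, 10) + (1, 35). λ = (35 - 10)/(1 - 38) ≡ 25/22 mod 59. 22⁻¹ ≡ 51 (mod 59) since 22·51 = 1122 ≡ 1, so λ ≡ 36.
  x = λ² - 38 - 1 = 1296 - 39 ≡ 18; y = λ·(38 - 18) - 10 ≡ 2. → (18, 2)

(18, 2)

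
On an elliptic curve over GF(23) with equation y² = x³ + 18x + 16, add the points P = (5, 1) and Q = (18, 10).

(13, 20)

(5, 1) + (18, 10). λ = (10 - 1)/(18 - 5) ≡ 9/13 mod 23. 13⁻¹ ≡ 16 (mod 23), so λ ≡ 6.
  x = λ² - 5 - 18 = 36 - 23 ≡ 13; y = λ·(5 - 13) - 1 ≡ 20. → (13, 20)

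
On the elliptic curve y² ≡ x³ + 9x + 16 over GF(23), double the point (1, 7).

tangent at (1, 7): λ = (3·1² + 9)/(2·7) ≡ 12/14. 14⁻¹ ≡ 5 (mod 23), so λ ≡ 12·5 ≡ 14.
  x = λ² - 1 - 1 = 196 - 2 ≡ 10; y = λ·(1 - 10) - 7 ≡ 5. → (10, 5)

(10, 5)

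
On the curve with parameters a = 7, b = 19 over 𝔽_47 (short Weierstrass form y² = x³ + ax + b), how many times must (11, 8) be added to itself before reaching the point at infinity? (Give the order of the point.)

2P: tangent at (11, 8): λ = (3·11² + 7)/(2·8) ≡ 41/16. 16⁻¹ ≡ 3 (mod 47) since 16·3 = 48 ≡ 1, so λ ≡ 41·3 ≡ 29.
  x = λ² - 11 - 11 = 841 - 22 ≡ 20; y = λ·(11 - 20) - 8 ≡ 13. → (20, 13)
3P: (20, 13) + (11, 8). λ = (8 - 13)/(11 - 20) ≡ 42/38 mod 47. 38⁻¹ ≡ 26 (mod 47), so λ ≡ 11.
  x = λ² - 20 - 11 = 121 - 31 ≡ 43; y = λ·(20 - 43) - 13 ≡ 16. → (43, 16)
4P: (43, 16) + (11, 8). λ = (8 - 16)/(11 - 43) ≡ 39/15 mod 47. 15⁻¹ ≡ 22 (mod 47), so λ ≡ 12.
  x = λ² - 43 - 11 = 144 - 54 ≡ 43; y = λ·(43 - 43) - 16 ≡ 31. → (43, 31)
5P: (43, 31) + (11, 8). λ = (8 - 31)/(11 - 43) ≡ 24/15 mod 47. 15⁻¹ ≡ 22 (mod 47), so λ ≡ 11.
  x = λ² - 43 - 11 = 121 - 54 ≡ 20; y = λ·(43 - 20) - 31 ≡ 34. → (20, 34)
6P: (20, 34) + (11, 8). λ = (8 - 34)/(11 - 20) ≡ 21/38 mod 47. 38⁻¹ ≡ 26 (mod 47), so λ ≡ 29.
  x = λ² - 20 - 11 = 841 - 31 ≡ 11; y = λ·(20 - 11) - 34 ≡ 39. → (11, 39)
7P: (11, 39) + (11, 8): same x and y₁ ≡ -y₂, so the sum is the point at infinity.
7P = the point at infinity, so the order is 7.

7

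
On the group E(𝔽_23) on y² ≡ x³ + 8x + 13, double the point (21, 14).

tangent at (21, 14): λ = (3·21² + 8)/(2·14) ≡ 20/5. 5⁻¹ ≡ 14 (mod 23) since 5·14 = 70 ≡ 1, so λ ≡ 20·14 ≡ 4.
  x = λ² - 21 - 21 = 16 - 42 ≡ 20; y = λ·(21 - 20) - 14 ≡ 13. → (20, 13)

(20, 13)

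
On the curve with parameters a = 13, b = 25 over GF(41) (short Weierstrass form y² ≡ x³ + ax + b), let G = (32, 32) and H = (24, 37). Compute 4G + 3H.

First 4G:
Double-and-add on 4 = (100)₂. Start with G = (32, 32) for the leading 1-bit.
double: tangent at (32, 32): λ = (3·32² + 13)/(2·32) ≡ 10/23. 23⁻¹ ≡ 25 (mod 41) since 23·25 = 575 ≡ 1, so λ ≡ 10·25 ≡ 4.
  x = λ² - 32 - 32 = 16 - 64 ≡ 34; y = λ·(32 - 34) - 32 ≡ 1. → (34, 1)
double: tangent at (34, 1): λ = (3·34² + 13)/(2·1) ≡ 37/2. 2⁻¹ ≡ 21 (mod 41), so λ ≡ 37·21 ≡ 39.
  x = λ² - 34 - 34 = 1521 - 68 ≡ 18; y = λ·(34 - 18) - 1 ≡ 8. → (18, 8)
4G = (18, 8).
Next 3H:
Repeated addition: build up to 3H.
2H: tangent at (24, 37): λ = (3·24² + 13)/(2·37) ≡ 19/33. 33⁻¹ ≡ 5 (mod 41), so λ ≡ 19·5 ≡ 13.
  x = λ² - 24 - 24 = 169 - 48 ≡ 39; y = λ·(24 - 39) - 37 ≡ 14. → (39, 14)
3H: (39, 14) + (24, 37). λ = (37 - 14)/(24 - 39) ≡ 23/26 mod 41. 26⁻¹ ≡ 30 (mod 41), so λ ≡ 34.
  x = λ² - 39 - 24 = 1156 - 63 ≡ 27; y = λ·(39 - 27) - 14 ≡ 25. → (27, 25)
3H = (27, 25).
Finally 4G + 3H:
(18, 8) + (27, 25). λ = (25 - 8)/(27 - 18) ≡ 17/9 mod 41. 9⁻¹ ≡ 32 (mod 41), so λ ≡ 11.
  x = λ² - 18 - 27 = 121 - 45 ≡ 35; y = λ·(18 - 35) - 8 ≡ 10. → (35, 10)

(35, 10)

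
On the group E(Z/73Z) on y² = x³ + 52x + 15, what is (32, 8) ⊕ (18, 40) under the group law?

(32, 8) + (18, 40). λ = (40 - 8)/(18 - 32) ≡ 32/59 mod 73. 59⁻¹ ≡ 26 (mod 73), so λ ≡ 29.
  x = λ² - 32 - 18 = 841 - 50 ≡ 61; y = λ·(32 - 61) - 8 ≡ 27. → (61, 27)

(61, 27)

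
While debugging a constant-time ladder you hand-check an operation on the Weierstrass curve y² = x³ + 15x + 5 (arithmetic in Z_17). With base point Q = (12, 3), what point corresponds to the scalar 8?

(9, 6)

Double-and-add on 8 = (1000)₂. Start with Q = (12, 3) for the leading 1-bit.
double: tangent at (12, 3): λ = (3·12² + 15)/(2·3) ≡ 5/6. 6⁻¹ ≡ 3 (mod 17), so λ ≡ 5·3 ≡ 15.
  x = λ² - 12 - 12 = 225 - 24 ≡ 14; y = λ·(12 - 14) - 3 ≡ 1. → (14, 1)
double: tangent at (14, 1): λ = (3·14² + 15)/(2·1) ≡ 8/2. 2⁻¹ ≡ 9 (mod 17), so λ ≡ 8·9 ≡ 4.
  x = λ² - 14 - 14 = 16 - 28 ≡ 5; y = λ·(14 - 5) - 1 ≡ 1. → (5, 1)
double: tangent at (5, 1): λ = (3·5² + 15)/(2·1) ≡ 5/2. 2⁻¹ ≡ 9 (mod 17) since 2·9 = 18 ≡ 1, so λ ≡ 5·9 ≡ 11.
  x = λ² - 5 - 5 = 121 - 10 ≡ 9; y = λ·(5 - 9) - 1 ≡ 6. → (9, 6)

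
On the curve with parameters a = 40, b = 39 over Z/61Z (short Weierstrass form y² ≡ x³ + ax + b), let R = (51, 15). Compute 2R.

(40, 8)

tangent at (51, 15): λ = (3·51² + 40)/(2·15) ≡ 35/30. 30⁻¹ ≡ 59 (mod 61) since 30·59 = 1770 ≡ 1, so λ ≡ 35·59 ≡ 52.
  x = λ² - 51 - 51 = 2704 - 102 ≡ 40; y = λ·(51 - 40) - 15 ≡ 8. → (40, 8)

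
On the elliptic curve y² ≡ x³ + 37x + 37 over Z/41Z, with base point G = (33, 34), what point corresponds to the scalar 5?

(12, 35)

Double-and-add on 5 = (101)₂. Start with G = (33, 34) for the leading 1-bit.
double: tangent at (33, 34): λ = (3·33² + 37)/(2·34) ≡ 24/27. 27⁻¹ ≡ 38 (mod 41), so λ ≡ 24·38 ≡ 10.
  x = λ² - 33 - 33 = 100 - 66 ≡ 34; y = λ·(33 - 34) - 34 ≡ 38. → (34, 38)
double: tangent at (34, 38): λ = (3·34² + 37)/(2·38) ≡ 20/35. 35⁻¹ ≡ 34 (mod 41) since 35·34 = 1190 ≡ 1, so λ ≡ 20·34 ≡ 24.
  x = λ² - 34 - 34 = 576 - 68 ≡ 16; y = λ·(34 - 16) - 38 ≡ 25. → (16, 25)
add G: (16, 25) + (33, 34). λ = (34 - 25)/(33 - 16) ≡ 9/17 mod 41. 17⁻¹ ≡ 29 (mod 41) since 17·29 = 493 ≡ 1, so λ ≡ 15.
  x = λ² - 16 - 33 = 225 - 49 ≡ 12; y = λ·(16 - 12) - 25 ≡ 35. → (12, 35)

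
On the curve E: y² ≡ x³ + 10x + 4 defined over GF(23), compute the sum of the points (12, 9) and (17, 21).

(12, 9) + (17, 21). λ = (21 - 9)/(17 - 12) ≡ 12/5 mod 23. 5⁻¹ ≡ 14 (mod 23) since 5·14 = 70 ≡ 1, so λ ≡ 7.
  x = λ² - 12 - 17 = 49 - 29 ≡ 20; y = λ·(12 - 20) - 9 ≡ 4. → (20, 4)

(20, 4)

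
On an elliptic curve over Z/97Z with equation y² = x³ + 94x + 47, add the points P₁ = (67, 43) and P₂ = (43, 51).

(41, 13)

(67, 43) + (43, 51). λ = (51 - 43)/(43 - 67) ≡ 8/73 mod 97. 73⁻¹ ≡ 4 (mod 97), so λ ≡ 32.
  x = λ² - 67 - 43 = 1024 - 110 ≡ 41; y = λ·(67 - 41) - 43 ≡ 13. → (41, 13)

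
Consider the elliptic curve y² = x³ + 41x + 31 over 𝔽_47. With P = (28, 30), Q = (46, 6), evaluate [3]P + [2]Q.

(28, 30)

First 3P:
Repeated addition: build up to 3P.
2P: tangent at (28, 30): λ = (3·28² + 41)/(2·30) ≡ 43/13. 13⁻¹ ≡ 29 (mod 47) since 13·29 = 377 ≡ 1, so λ ≡ 43·29 ≡ 25.
  x = λ² - 28 - 28 = 625 - 56 ≡ 5; y = λ·(28 - 5) - 30 ≡ 28. → (5, 28)
3P: (5, 28) + (28, 30). λ = (30 - 28)/(28 - 5) ≡ 2/23 mod 47. 23⁻¹ ≡ 45 (mod 47) since 23·45 = 1035 ≡ 1, so λ ≡ 43.
  x = λ² - 5 - 28 = 1849 - 33 ≡ 30; y = λ·(5 - 30) - 28 ≡ 25. → (30, 25)
3P = (30, 25).
Next 2Q:
Repeated addition: build up to 2Q.
2Q: tangent at (46, 6): λ = (3·46² + 41)/(2·6) ≡ 44/12. 12⁻¹ ≡ 4 (mod 47), so λ ≡ 44·4 ≡ 35.
  x = λ² - 46 - 46 = 1225 - 92 ≡ 5; y = λ·(46 - 5) - 6 ≡ 19. → (5, 19)
2Q = (5, 19).
Finally 3P + 2Q:
(30, 25) + (5, 19). λ = (19 - 25)/(5 - 30) ≡ 41/22 mod 47. 22⁻¹ ≡ 15 (mod 47) since 22·15 = 330 ≡ 1, so λ ≡ 4.
  x = λ² - 30 - 5 = 16 - 35 ≡ 28; y = λ·(30 - 28) - 25 ≡ 30. → (28, 30)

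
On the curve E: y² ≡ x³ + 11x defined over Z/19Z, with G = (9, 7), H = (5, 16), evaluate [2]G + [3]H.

(9, 7)

First 2G:
Repeated addition: build up to 2G.
2G: tangent at (9, 7): λ = (3·9² + 11)/(2·7) ≡ 7/14. 14⁻¹ ≡ 15 (mod 19), so λ ≡ 7·15 ≡ 10.
  x = λ² - 9 - 9 = 100 - 18 ≡ 6; y = λ·(9 - 6) - 7 ≡ 4. → (6, 4)
2G = (6, 4).
Next 3H:
Repeated addition: build up to 3H.
2H: tangent at (5, 16): λ = (3·5² + 11)/(2·16) ≡ 10/13. 13⁻¹ ≡ 3 (mod 19), so λ ≡ 10·3 ≡ 11.
  x = λ² - 5 - 5 = 121 - 10 ≡ 16; y = λ·(5 - 16) - 16 ≡ 15. → (16, 15)
3H: (16, 15) + (5, 16). λ = (16 - 15)/(5 - 16) ≡ 1/8 mod 19. 8⁻¹ ≡ 12 (mod 19) since 8·12 = 96 ≡ 1, so λ ≡ 12.
  x = λ² - 16 - 5 = 144 - 21 ≡ 9; y = λ·(16 - 9) - 15 ≡ 12. → (9, 12)
3H = (9, 12).
Finally 2G + 3H:
(6, 4) + (9, 12). λ = (12 - 4)/(9 - 6) ≡ 8/3 mod 19. 3⁻¹ ≡ 13 (mod 19) since 3·13 = 39 ≡ 1, so λ ≡ 9.
  x = λ² - 6 - 9 = 81 - 15 ≡ 9; y = λ·(6 - 9) - 4 ≡ 7. → (9, 7)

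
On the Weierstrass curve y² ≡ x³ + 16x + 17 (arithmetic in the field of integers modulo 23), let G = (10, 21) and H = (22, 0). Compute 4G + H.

First 4G:
Double-and-add on 4 = (100)₂. Start with G = (10, 21) for the leading 1-bit.
double: tangent at (10, 21): λ = (3·10² + 16)/(2·21) ≡ 17/19. 19⁻¹ ≡ 17 (mod 23), so λ ≡ 17·17 ≡ 13.
  x = λ² - 10 - 10 = 169 - 20 ≡ 11; y = λ·(10 - 11) - 21 ≡ 12. → (11, 12)
double: tangent at (11, 12): λ = (3·11² + 16)/(2·12) ≡ 11/1. 1⁻¹ ≡ 1 (mod 23), so λ ≡ 11·1 ≡ 11.
  x = λ² - 11 - 11 = 121 - 22 ≡ 7; y = λ·(11 - 7) - 12 ≡ 9. → (7, 9)
4G = (7, 9).
Finally 4G + H:
(7, 9) + (22, 0). λ = (0 - 9)/(22 - 7) ≡ 14/15 mod 23. 15⁻¹ ≡ 20 (mod 23), so λ ≡ 4.
  x = λ² - 7 - 22 = 16 - 29 ≡ 10; y = λ·(7 - 10) - 9 ≡ 2. → (10, 2)

(10, 2)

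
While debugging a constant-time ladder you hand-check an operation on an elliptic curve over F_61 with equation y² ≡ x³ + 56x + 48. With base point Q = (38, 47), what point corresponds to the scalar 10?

Double-and-add on 10 = (1010)₂. Start with Q = (38, 47) for the leading 1-bit.
double: tangent at (38, 47): λ = (3·38² + 56)/(2·47) ≡ 57/33. 33⁻¹ ≡ 37 (mod 61) since 33·37 = 1221 ≡ 1, so λ ≡ 57·37 ≡ 35.
  x = λ² - 38 - 38 = 1225 - 76 ≡ 51; y = λ·(38 - 51) - 47 ≡ 47. → (51, 47)
double: tangent at (51, 47): λ = (3·51² + 56)/(2·47) ≡ 51/33. 33⁻¹ ≡ 37 (mod 61), so λ ≡ 51·37 ≡ 57.
  x = λ² - 51 - 51 = 3249 - 102 ≡ 36; y = λ·(51 - 36) - 47 ≡ 15. → (36, 15)
add Q: (36, 15) + (38, 47). λ = (47 - 15)/(38 - 36) ≡ 32/2 mod 61. 2⁻¹ ≡ 31 (mod 61), so λ ≡ 16.
  x = λ² - 36 - 38 = 256 - 74 ≡ 60; y = λ·(36 - 60) - 15 ≡ 28. → (60, 28)
double: tangent at (60, 28): λ = (3·60² + 56)/(2·28) ≡ 59/56. 56⁻¹ ≡ 12 (mod 61) since 56·12 = 672 ≡ 1, so λ ≡ 59·12 ≡ 37.
  x = λ² - 60 - 60 = 1369 - 120 ≡ 29; y = λ·(60 - 29) - 28 ≡ 21. → (29, 21)

(29, 21)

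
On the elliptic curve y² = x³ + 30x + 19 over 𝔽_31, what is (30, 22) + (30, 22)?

(20, 1)

tangent at (30, 22): λ = (3·30² + 30)/(2·22) ≡ 2/13. 13⁻¹ ≡ 12 (mod 31) since 13·12 = 156 ≡ 1, so λ ≡ 2·12 ≡ 24.
  x = λ² - 30 - 30 = 576 - 60 ≡ 20; y = λ·(30 - 20) - 22 ≡ 1. → (20, 1)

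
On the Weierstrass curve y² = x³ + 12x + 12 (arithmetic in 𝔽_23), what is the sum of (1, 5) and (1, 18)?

The two points share x = 1 and their y-coordinates satisfy 5 + 18 ≡ 0 (mod 23), so they are inverses. Their sum is the point at infinity.

O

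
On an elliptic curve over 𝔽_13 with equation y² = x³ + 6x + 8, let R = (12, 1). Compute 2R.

tangent at (12, 1): λ = (3·12² + 6)/(2·1) ≡ 9/2. 2⁻¹ ≡ 7 (mod 13) since 2·7 = 14 ≡ 1, so λ ≡ 9·7 ≡ 11.
  x = λ² - 12 - 12 = 121 - 24 ≡ 6; y = λ·(12 - 6) - 1 ≡ 0. → (6, 0)

(6, 0)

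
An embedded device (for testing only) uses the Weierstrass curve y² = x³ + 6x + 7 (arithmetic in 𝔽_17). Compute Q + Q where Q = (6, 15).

tangent at (6, 15): λ = (3·6² + 6)/(2·15) ≡ 12/13. 13⁻¹ ≡ 4 (mod 17) since 13·4 = 52 ≡ 1, so λ ≡ 12·4 ≡ 14.
  x = λ² - 6 - 6 = 196 - 12 ≡ 14; y = λ·(6 - 14) - 15 ≡ 9. → (14, 9)

(14, 9)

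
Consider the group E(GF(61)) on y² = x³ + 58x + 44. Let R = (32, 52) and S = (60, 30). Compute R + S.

(44, 1)

(32, 52) + (60, 30). λ = (30 - 52)/(60 - 32) ≡ 39/28 mod 61. 28⁻¹ ≡ 24 (mod 61), so λ ≡ 21.
  x = λ² - 32 - 60 = 441 - 92 ≡ 44; y = λ·(32 - 44) - 52 ≡ 1. → (44, 1)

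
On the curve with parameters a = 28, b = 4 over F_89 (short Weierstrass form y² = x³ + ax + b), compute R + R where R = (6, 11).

(88, 8)

tangent at (6, 11): λ = (3·6² + 28)/(2·11) ≡ 47/22. 22⁻¹ ≡ 85 (mod 89), so λ ≡ 47·85 ≡ 79.
  x = λ² - 6 - 6 = 6241 - 12 ≡ 88; y = λ·(6 - 88) - 11 ≡ 8. → (88, 8)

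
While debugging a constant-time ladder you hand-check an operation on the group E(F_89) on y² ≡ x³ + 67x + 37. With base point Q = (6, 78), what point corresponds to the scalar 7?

(80, 29)

Repeated addition: build up to 7Q.
2Q: tangent at (6, 78): λ = (3·6² + 67)/(2·78) ≡ 86/67. 67⁻¹ ≡ 4 (mod 89), so λ ≡ 86·4 ≡ 77.
  x = λ² - 6 - 6 = 5929 - 12 ≡ 43; y = λ·(6 - 43) - 78 ≡ 10. → (43, 10)
3Q: (43, 10) + (6, 78). λ = (78 - 10)/(6 - 43) ≡ 68/52 mod 89. 52⁻¹ ≡ 12 (mod 89) since 52·12 = 624 ≡ 1, so λ ≡ 15.
  x = λ² - 43 - 6 = 225 - 49 ≡ 87; y = λ·(43 - 87) - 10 ≡ 42. → (87, 42)
4Q: (87, 42) + (6, 78). λ = (78 - 42)/(6 - 87) ≡ 36/8 mod 89. 8⁻¹ ≡ 78 (mod 89), so λ ≡ 49.
  x = λ² - 87 - 6 = 2401 - 93 ≡ 83; y = λ·(87 - 83) - 42 ≡ 65. → (83, 65)
5Q: (83, 65) + (6, 78). λ = (78 - 65)/(6 - 83) ≡ 13/12 mod 89. 12⁻¹ ≡ 52 (mod 89) since 12·52 = 624 ≡ 1, so λ ≡ 53.
  x = λ² - 83 - 6 = 2809 - 89 ≡ 50; y = λ·(83 - 50) - 65 ≡ 82. → (50, 82)
6Q: (50, 82) + (6, 78). λ = (78 - 82)/(6 - 50) ≡ 85/45 mod 89. 45⁻¹ ≡ 2 (mod 89) since 45·2 = 90 ≡ 1, so λ ≡ 81.
  x = λ² - 50 - 6 = 6561 - 56 ≡ 8; y = λ·(50 - 8) - 82 ≡ 27. → (8, 27)
7Q: (8, 27) + (6, 78). λ = (78 - 27)/(6 - 8) ≡ 51/87 mod 89. 87⁻¹ ≡ 44 (mod 89) since 87·44 = 3828 ≡ 1, so λ ≡ 19.
  x = λ² - 8 - 6 = 361 - 14 ≡ 80; y = λ·(8 - 80) - 27 ≡ 29. → (80, 29)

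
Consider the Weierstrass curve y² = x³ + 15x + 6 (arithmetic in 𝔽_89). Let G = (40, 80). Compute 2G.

(76, 27)

tangent at (40, 80): λ = (3·40² + 15)/(2·80) ≡ 9/71. 71⁻¹ ≡ 84 (mod 89), so λ ≡ 9·84 ≡ 44.
  x = λ² - 40 - 40 = 1936 - 80 ≡ 76; y = λ·(40 - 76) - 80 ≡ 27. → (76, 27)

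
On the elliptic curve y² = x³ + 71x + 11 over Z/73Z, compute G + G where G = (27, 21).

(15, 61)

tangent at (27, 21): λ = (3·27² + 71)/(2·21) ≡ 68/42. 42⁻¹ ≡ 40 (mod 73), so λ ≡ 68·40 ≡ 19.
  x = λ² - 27 - 27 = 361 - 54 ≡ 15; y = λ·(27 - 15) - 21 ≡ 61. → (15, 61)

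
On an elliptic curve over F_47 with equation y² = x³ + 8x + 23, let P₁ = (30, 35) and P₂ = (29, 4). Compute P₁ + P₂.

(9, 5)

(30, 35) + (29, 4). λ = (4 - 35)/(29 - 30) ≡ 16/46 mod 47. 46⁻¹ ≡ 46 (mod 47), so λ ≡ 31.
  x = λ² - 30 - 29 = 961 - 59 ≡ 9; y = λ·(30 - 9) - 35 ≡ 5. → (9, 5)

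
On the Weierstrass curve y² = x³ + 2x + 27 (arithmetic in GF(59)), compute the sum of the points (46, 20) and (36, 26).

(34, 20)

(46, 20) + (36, 26). λ = (26 - 20)/(36 - 46) ≡ 6/49 mod 59. 49⁻¹ ≡ 53 (mod 59) since 49·53 = 2597 ≡ 1, so λ ≡ 23.
  x = λ² - 46 - 36 = 529 - 82 ≡ 34; y = λ·(46 - 34) - 20 ≡ 20. → (34, 20)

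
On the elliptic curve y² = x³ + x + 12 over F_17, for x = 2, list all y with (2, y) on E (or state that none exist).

none

x³ + 1x + 12 = 22 ≡ 5 (mod 17).
5 is a non-residue mod 17; no y exists.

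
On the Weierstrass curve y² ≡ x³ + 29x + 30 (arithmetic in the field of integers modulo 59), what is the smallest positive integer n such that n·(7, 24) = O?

10

2P: tangent at (7, 24): λ = (3·7² + 29)/(2·24) ≡ 58/48. 48⁻¹ ≡ 16 (mod 59), so λ ≡ 58·16 ≡ 43.
  x = λ² - 7 - 7 = 1849 - 14 ≡ 6; y = λ·(7 - 6) - 24 ≡ 19. → (6, 19)
3P: (6, 19) + (7, 24). λ = (24 - 19)/(7 - 6) ≡ 5/1 mod 59. 1⁻¹ ≡ 1 (mod 59), so λ ≡ 5.
  x = λ² - 6 - 7 = 25 - 13 ≡ 12; y = λ·(6 - 12) - 19 ≡ 10. → (12, 10)
4P: (12, 10) + (7, 24). λ = (24 - 10)/(7 - 12) ≡ 14/54 mod 59. 54⁻¹ ≡ 47 (mod 59) since 54·47 = 2538 ≡ 1, so λ ≡ 9.
  x = λ² - 12 - 7 = 81 - 19 ≡ 3; y = λ·(12 - 3) - 10 ≡ 12. → (3, 12)
5P: (3, 12) + (7, 24). λ = (24 - 12)/(7 - 3) ≡ 12/4 mod 59. 4⁻¹ ≡ 15 (mod 59), so λ ≡ 3.
  x = λ² - 3 - 7 = 9 - 10 ≡ 58; y = λ·(3 - 58) - 12 ≡ 0. → (58, 0)
6P: (58, 0) + (7, 24). λ = (24 - 0)/(7 - 58) ≡ 24/8 mod 59. 8⁻¹ ≡ 37 (mod 59) since 8·37 = 296 ≡ 1, so λ ≡ 3.
  x = λ² - 58 - 7 = 9 - 65 ≡ 3; y = λ·(58 - 3) - 0 ≡ 47. → (3, 47)
7P: (3, 47) + (7, 24). λ = (24 - 47)/(7 - 3) ≡ 36/4 mod 59. 4⁻¹ ≡ 15 (mod 59), so λ ≡ 9.
  x = λ² - 3 - 7 = 81 - 10 ≡ 12; y = λ·(3 - 12) - 47 ≡ 49. → (12, 49)
8P: (12, 49) + (7, 24). λ = (24 - 49)/(7 - 12) ≡ 34/54 mod 59. 54⁻¹ ≡ 47 (mod 59) since 54·47 = 2538 ≡ 1, so λ ≡ 5.
  x = λ² - 12 - 7 = 25 - 19 ≡ 6; y = λ·(12 - 6) - 49 ≡ 40. → (6, 40)
9P: (6, 40) + (7, 24). λ = (24 - 40)/(7 - 6) ≡ 43/1 mod 59. 1⁻¹ ≡ 1 (mod 59), so λ ≡ 43.
  x = λ² - 6 - 7 = 1849 - 13 ≡ 7; y = λ·(6 - 7) - 40 ≡ 35. → (7, 35)
10P: (7, 35) + (7, 24): same x and y₁ ≡ -y₂, so the sum is O.
10P = O, so the order is 10.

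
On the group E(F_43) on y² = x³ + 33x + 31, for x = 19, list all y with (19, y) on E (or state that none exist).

11, 32

x³ + 33x + 31 = 7517 ≡ 35 (mod 43).
Square roots of 35 mod 43: 11 and 32 (since 11² = 121 ≡ 35).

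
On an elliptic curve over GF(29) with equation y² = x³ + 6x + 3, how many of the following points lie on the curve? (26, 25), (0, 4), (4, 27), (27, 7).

2

(26, 25): 25² ≡ 16, rhs ≡ 16 → on.
(0, 4): 4² ≡ 16, rhs ≡ 3 → off.
(4, 27): 27² ≡ 4, rhs ≡ 4 → on.
(27, 7): 7² ≡ 20, rhs ≡ 12 → off.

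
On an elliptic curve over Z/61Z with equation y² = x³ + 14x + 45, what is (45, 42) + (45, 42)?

(29, 14)

tangent at (45, 42): λ = (3·45² + 14)/(2·42) ≡ 50/23. 23⁻¹ ≡ 8 (mod 61), so λ ≡ 50·8 ≡ 34.
  x = λ² - 45 - 45 = 1156 - 90 ≡ 29; y = λ·(45 - 29) - 42 ≡ 14. → (29, 14)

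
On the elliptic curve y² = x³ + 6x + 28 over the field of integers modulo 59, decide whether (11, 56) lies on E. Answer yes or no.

y² = 56² ≡ 9; x³ + 6x + 28 = 1425 ≡ 9 (mod 59). 9 = 9.

yes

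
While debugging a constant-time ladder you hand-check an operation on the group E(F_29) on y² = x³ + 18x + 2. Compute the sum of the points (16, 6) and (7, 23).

(16, 6) + (7, 23). λ = (23 - 6)/(7 - 16) ≡ 17/20 mod 29. 20⁻¹ ≡ 16 (mod 29) since 20·16 = 320 ≡ 1, so λ ≡ 11.
  x = λ² - 16 - 7 = 121 - 23 ≡ 11; y = λ·(16 - 11) - 6 ≡ 20. → (11, 20)

(11, 20)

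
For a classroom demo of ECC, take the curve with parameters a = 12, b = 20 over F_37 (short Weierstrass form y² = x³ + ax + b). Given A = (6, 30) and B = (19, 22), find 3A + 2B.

First 3A:
Repeated addition: build up to 3A.
2A: tangent at (6, 30): λ = (3·6² + 12)/(2·30) ≡ 9/23. 23⁻¹ ≡ 29 (mod 37) since 23·29 = 667 ≡ 1, so λ ≡ 9·29 ≡ 2.
  x = λ² - 6 - 6 = 4 - 12 ≡ 29; y = λ·(6 - 29) - 30 ≡ 35. → (29, 35)
3A: (29, 35) + (6, 30). λ = (30 - 35)/(6 - 29) ≡ 32/14 mod 37. 14⁻¹ ≡ 8 (mod 37) since 14·8 = 112 ≡ 1, so λ ≡ 34.
  x = λ² - 29 - 6 = 1156 - 35 ≡ 11; y = λ·(29 - 11) - 35 ≡ 22. → (11, 22)
3A = (11, 22).
Next 2B:
Repeated addition: build up to 2B.
2B: tangent at (19, 22): λ = (3·19² + 12)/(2·22) ≡ 22/7. 7⁻¹ ≡ 16 (mod 37), so λ ≡ 22·16 ≡ 19.
  x = λ² - 19 - 19 = 361 - 38 ≡ 27; y = λ·(19 - 27) - 22 ≡ 11. → (27, 11)
2B = (27, 11).
Finally 3A + 2B:
(11, 22) + (27, 11). λ = (11 - 22)/(27 - 11) ≡ 26/16 mod 37. 16⁻¹ ≡ 7 (mod 37), so λ ≡ 34.
  x = λ² - 11 - 27 = 1156 - 38 ≡ 8; y = λ·(11 - 8) - 22 ≡ 6. → (8, 6)

(8, 6)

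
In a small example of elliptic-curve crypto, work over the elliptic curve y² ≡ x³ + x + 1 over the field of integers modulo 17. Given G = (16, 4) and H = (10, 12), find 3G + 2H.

First 3G:
Repeated addition: build up to 3G.
2G: tangent at (16, 4): λ = (3·16² + 1)/(2·4) ≡ 4/8. 8⁻¹ ≡ 15 (mod 17), so λ ≡ 4·15 ≡ 9.
  x = λ² - 16 - 16 = 81 - 32 ≡ 15; y = λ·(16 - 15) - 4 ≡ 5. → (15, 5)
3G: (15, 5) + (16, 4). λ = (4 - 5)/(16 - 15) ≡ 16/1 mod 17. 1⁻¹ ≡ 1 (mod 17), so λ ≡ 16.
  x = λ² - 15 - 16 = 256 - 31 ≡ 4; y = λ·(15 - 4) - 5 ≡ 1. → (4, 1)
3G = (4, 1).
Next 2H:
Repeated addition: build up to 2H.
2H: tangent at (10, 12): λ = (3·10² + 1)/(2·12) ≡ 12/7. 7⁻¹ ≡ 5 (mod 17) since 7·5 = 35 ≡ 1, so λ ≡ 12·5 ≡ 9.
  x = λ² - 10 - 10 = 81 - 20 ≡ 10; y = λ·(10 - 10) - 12 ≡ 5. → (10, 5)
2H = (10, 5).
Finally 3G + 2H:
(4, 1) + (10, 5). λ = (5 - 1)/(10 - 4) ≡ 4/6 mod 17. 6⁻¹ ≡ 3 (mod 17) since 6·3 = 18 ≡ 1, so λ ≡ 12.
  x = λ² - 4 - 10 = 144 - 14 ≡ 11; y = λ·(4 - 11) - 1 ≡ 0. → (11, 0)

(11, 0)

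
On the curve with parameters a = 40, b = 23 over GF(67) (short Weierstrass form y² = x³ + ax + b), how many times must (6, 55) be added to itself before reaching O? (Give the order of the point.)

2P: tangent at (6, 55): λ = (3·6² + 40)/(2·55) ≡ 14/43. 43⁻¹ ≡ 53 (mod 67) since 43·53 = 2279 ≡ 1, so λ ≡ 14·53 ≡ 5.
  x = λ² - 6 - 6 = 25 - 12 ≡ 13; y = λ·(6 - 13) - 55 ≡ 44. → (13, 44)
3P: (13, 44) + (6, 55). λ = (55 - 44)/(6 - 13) ≡ 11/60 mod 67. 60⁻¹ ≡ 19 (mod 67) since 60·19 = 1140 ≡ 1, so λ ≡ 8.
  x = λ² - 13 - 6 = 64 - 19 ≡ 45; y = λ·(13 - 45) - 44 ≡ 35. → (45, 35)
4P: (45, 35) + (6, 55). λ = (55 - 35)/(6 - 45) ≡ 20/28 mod 67. 28⁻¹ ≡ 12 (mod 67), so λ ≡ 39.
  x = λ² - 45 - 6 = 1521 - 51 ≡ 63; y = λ·(45 - 63) - 35 ≡ 0. → (63, 0)
5P: (63, 0) + (6, 55). λ = (55 - 0)/(6 - 63) ≡ 55/10 mod 67. 10⁻¹ ≡ 47 (mod 67), so λ ≡ 39.
  x = λ² - 63 - 6 = 1521 - 69 ≡ 45; y = λ·(63 - 45) - 0 ≡ 32. → (45, 32)
6P: (45, 32) + (6, 55). λ = (55 - 32)/(6 - 45) ≡ 23/28 mod 67. 28⁻¹ ≡ 12 (mod 67) since 28·12 = 336 ≡ 1, so λ ≡ 8.
  x = λ² - 45 - 6 = 64 - 51 ≡ 13; y = λ·(45 - 13) - 32 ≡ 23. → (13, 23)
7P: (13, 23) + (6, 55). λ = (55 - 23)/(6 - 13) ≡ 32/60 mod 67. 60⁻¹ ≡ 19 (mod 67) since 60·19 = 1140 ≡ 1, so λ ≡ 5.
  x = λ² - 13 - 6 = 25 - 19 ≡ 6; y = λ·(13 - 6) - 23 ≡ 12. → (6, 12)
8P: (6, 12) + (6, 55): same x and y₁ ≡ -y₂, so the sum is O.
8P = O, so the order is 8.

8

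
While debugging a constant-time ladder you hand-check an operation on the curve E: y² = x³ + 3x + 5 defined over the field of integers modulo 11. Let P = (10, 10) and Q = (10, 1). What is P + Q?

O

The two points share x = 10 and their y-coordinates satisfy 10 + 1 ≡ 0 (mod 11), so they are inverses. Their sum is the point at infinity.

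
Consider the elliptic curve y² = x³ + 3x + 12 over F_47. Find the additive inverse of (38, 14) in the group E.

(38, 33)

-(38, 14) = (38, -14 mod 47) = (38, 33).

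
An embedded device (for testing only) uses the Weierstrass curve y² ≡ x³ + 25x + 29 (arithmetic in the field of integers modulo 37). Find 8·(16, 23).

Write P = (16, 23).
Repeated addition: build up to 8P.
2P: tangent at (16, 23): λ = (3·16² + 25)/(2·23) ≡ 16/9. 9⁻¹ ≡ 33 (mod 37), so λ ≡ 16·33 ≡ 10.
  x = λ² - 16 - 16 = 100 - 32 ≡ 31; y = λ·(16 - 31) - 23 ≡ 12. → (31, 12)
3P: (31, 12) + (16, 23). λ = (23 - 12)/(16 - 31) ≡ 11/22 mod 37. 22⁻¹ ≡ 32 (mod 37), so λ ≡ 19.
  x = λ² - 31 - 16 = 361 - 47 ≡ 18; y = λ·(31 - 18) - 12 ≡ 13. → (18, 13)
4P: (18, 13) + (16, 23). λ = (23 - 13)/(16 - 18) ≡ 10/35 mod 37. 35⁻¹ ≡ 18 (mod 37), so λ ≡ 32.
  x = λ² - 18 - 16 = 1024 - 34 ≡ 28; y = λ·(18 - 28) - 13 ≡ 0. → (28, 0)
5P: (28, 0) + (16, 23). λ = (23 - 0)/(16 - 28) ≡ 23/25 mod 37. 25⁻¹ ≡ 3 (mod 37), so λ ≡ 32.
  x = λ² - 28 - 16 = 1024 - 44 ≡ 18; y = λ·(28 - 18) - 0 ≡ 24. → (18, 24)
6P: (18, 24) + (16, 23). λ = (23 - 24)/(16 - 18) ≡ 36/35 mod 37. 35⁻¹ ≡ 18 (mod 37), so λ ≡ 19.
  x = λ² - 18 - 16 = 361 - 34 ≡ 31; y = λ·(18 - 31) - 24 ≡ 25. → (31, 25)
7P: (31, 25) + (16, 23). λ = (23 - 25)/(16 - 31) ≡ 35/22 mod 37. 22⁻¹ ≡ 32 (mod 37) since 22·32 = 704 ≡ 1, so λ ≡ 10.
  x = λ² - 31 - 16 = 100 - 47 ≡ 16; y = λ·(31 - 16) - 25 ≡ 14. → (16, 14)
8P: (16, 14) + (16, 23): same x and y₁ ≡ -y₂, so the sum is the point at infinity.

O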